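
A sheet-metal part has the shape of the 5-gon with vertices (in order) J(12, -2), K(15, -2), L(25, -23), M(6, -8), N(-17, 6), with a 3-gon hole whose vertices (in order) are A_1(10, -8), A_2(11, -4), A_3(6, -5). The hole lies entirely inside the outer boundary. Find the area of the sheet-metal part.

235

Outer boundary:
Apply the shoelace (surveyor's) formula: 2A = Σ (x_i·y_{i+1} − x_{i+1}·y_i), indices taken mod 5.
Σ = (6) + (-295) + (-62) + (-100) + (-38) = -489
Area = |Σ|/2 = 244.5.
Hole:
Apply the shoelace formula: 2A = Σ (x_i·y_{i+1} − x_{i+1}·y_i), indices taken mod 3.
Cross-terms: 48, -31, 2  ⇒  Σ = 19
Area = |Σ|/2 = 9.5.
Net area = 244.5 − 9.5 = 235.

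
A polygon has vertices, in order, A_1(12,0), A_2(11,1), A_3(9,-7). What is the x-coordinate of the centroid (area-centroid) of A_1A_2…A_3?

32/3

Apply the shoelace (surveyor's) formula. First the cross-terms c_i = x_i·y_{i+1} − x_{i+1}·y_i:
  12, -86, 84  ⇒  2A = 10, A = 5.
Then Σ (x_i + x_{i+1})·c_i = 320, so x̄ = 320 / (6·5) = 32/3.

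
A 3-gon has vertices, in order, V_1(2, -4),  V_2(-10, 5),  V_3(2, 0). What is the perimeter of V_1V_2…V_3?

32

|V_1V_2| = √((-12)² + (9)²) = √225 = 15
|V_2V_3| = √((12)² + (-5)²) = √169 = 13
|V_3V_1| = √((0)² + (-4)²) = √16 = 4
Perimeter = 15 + 13 + 4 = 32.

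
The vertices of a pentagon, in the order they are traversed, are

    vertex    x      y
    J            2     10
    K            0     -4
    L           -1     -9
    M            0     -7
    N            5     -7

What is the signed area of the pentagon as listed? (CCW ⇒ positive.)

47

Apply the shoelace formula: 2A = Σ (x_i·y_{i+1} − x_{i+1}·y_i), indices taken mod 5.
J→K: (2)(-4) − (0)(10) = -8
K→L: (0)(-9) − (-1)(-4) = -4
L→M: (-1)(-7) − (0)(-9) = 7
M→N: (0)(-7) − (5)(-7) = 35
N→J: (5)(10) − (2)(-7) = 64
Σ = 94
Signed area = Σ/2 = 47 (positive ⇒ counter-clockwise traversal).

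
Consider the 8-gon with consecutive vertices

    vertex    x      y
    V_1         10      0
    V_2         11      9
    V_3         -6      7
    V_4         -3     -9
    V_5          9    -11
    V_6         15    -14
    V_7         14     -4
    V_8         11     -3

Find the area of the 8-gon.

Σ = (90) + (131) + (75) + (114) + (39) + (136) + (2) + (30) = 617
Area = |Σ|/2 = 308.5.

308.5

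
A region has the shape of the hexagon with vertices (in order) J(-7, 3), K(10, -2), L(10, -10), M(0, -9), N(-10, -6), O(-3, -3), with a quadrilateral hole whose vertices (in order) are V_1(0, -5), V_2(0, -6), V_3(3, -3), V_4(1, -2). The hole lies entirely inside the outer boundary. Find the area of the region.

142

Outer boundary:
Apply the surveyor's formula: 2A = Σ (x_i·y_{i+1} − x_{i+1}·y_i), indices taken mod 6.
J→K: (-7)(-2) − (10)(3) = -16
K→L: (10)(-10) − (10)(-2) = -80
L→M: (10)(-9) − (0)(-10) = -90
M→N: (0)(-6) − (-10)(-9) = -90
N→O: (-10)(-3) − (-3)(-6) = 12
O→J: (-3)(3) − (-7)(-3) = -30
Σ = -294
Area = |Σ|/2 = 147.
Hole:
Apply the shoelace formula: 2A = Σ (x_i·y_{i+1} − x_{i+1}·y_i), indices taken mod 4.
Σ = (0) + (18) + (-3) + (-5) = 10
Area = |Σ|/2 = 5.
Net area = 147 − 5 = 142.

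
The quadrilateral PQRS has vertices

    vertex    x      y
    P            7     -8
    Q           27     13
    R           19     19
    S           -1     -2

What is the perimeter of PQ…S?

78

|PQ| = √((20)² + (21)²) = √841 = 29
|QR| = √((-8)² + (6)²) = √100 = 10
|RS| = √((-20)² + (-21)²) = √841 = 29
|SP| = √((8)² + (-6)²) = √100 = 10
Perimeter = 29 + 10 + 29 + 10 = 78.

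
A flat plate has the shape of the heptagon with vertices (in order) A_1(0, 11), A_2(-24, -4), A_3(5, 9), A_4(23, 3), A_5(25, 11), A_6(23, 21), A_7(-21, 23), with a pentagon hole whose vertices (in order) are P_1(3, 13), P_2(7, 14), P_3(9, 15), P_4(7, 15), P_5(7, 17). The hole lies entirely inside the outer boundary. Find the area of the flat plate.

525.5

Outer boundary:
Apply the surveyor's formula: 2A = Σ (x_i·y_{i+1} − x_{i+1}·y_i), indices taken mod 7.
Cross-terms: 264, -196, -192, 178, 272, 970, -231  ⇒  Σ = 1065
Area = |Σ|/2 = 532.5.
Hole:
Apply Gauss's area formula: 2A = Σ (x_i·y_{i+1} − x_{i+1}·y_i), indices taken mod 5.
Σ = (-49) + (-21) + (30) + (14) + (40) = 14
Area = |Σ|/2 = 7.
Net area = 532.5 − 7 = 525.5.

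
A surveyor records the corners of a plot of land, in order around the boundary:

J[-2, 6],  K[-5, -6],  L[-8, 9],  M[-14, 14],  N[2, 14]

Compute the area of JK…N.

Apply the surveyor's formula: 2A = Σ (x_i·y_{i+1} − x_{i+1}·y_i), indices taken mod 5.
J→K: (-2)(-6) − (-5)(6) = 42
K→L: (-5)(9) − (-8)(-6) = -93
L→M: (-8)(14) − (-14)(9) = 14
M→N: (-14)(14) − (2)(14) = -224
N→J: (2)(6) − (-2)(14) = 40
Σ = -221
Area = |Σ|/2 = 110.5.

110.5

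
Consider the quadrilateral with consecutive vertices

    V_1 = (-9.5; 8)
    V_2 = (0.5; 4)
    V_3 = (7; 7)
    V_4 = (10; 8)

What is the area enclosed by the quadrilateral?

Apply the shoelace (surveyor's) formula: 2A = Σ (x_i·y_{i+1} − x_{i+1}·y_i), indices taken mod 4.
Σ = (-42) + (-24.5) + (-14) + (156) = 75.5
Area = |Σ|/2 = 37.75.

37.75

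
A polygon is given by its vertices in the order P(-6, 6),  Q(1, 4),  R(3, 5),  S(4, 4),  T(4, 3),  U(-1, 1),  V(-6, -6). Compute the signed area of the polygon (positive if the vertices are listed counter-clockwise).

-51

Apply Gauss's area formula: 2A = Σ (x_i·y_{i+1} − x_{i+1}·y_i), indices taken mod 7.
P→Q: (-6)(4) − (1)(6) = -30
Q→R: (1)(5) − (3)(4) = -7
R→S: (3)(4) − (4)(5) = -8
S→T: (4)(3) − (4)(4) = -4
T→U: (4)(1) − (-1)(3) = 7
U→V: (-1)(-6) − (-6)(1) = 12
V→P: (-6)(6) − (-6)(-6) = -72
Σ = -102
Signed area = Σ/2 = -51 (negative ⇒ clockwise traversal).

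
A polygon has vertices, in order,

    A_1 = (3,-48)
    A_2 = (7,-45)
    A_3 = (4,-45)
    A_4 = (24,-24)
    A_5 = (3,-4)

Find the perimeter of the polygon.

110

|A_1A_2| = √((4)² + (3)²) = √25 = 5
|A_2A_3| = √((-3)² + (0)²) = √9 = 3
|A_3A_4| = √((20)² + (21)²) = √841 = 29
|A_4A_5| = √((-21)² + (20)²) = √841 = 29
|A_5A_1| = √((0)² + (-44)²) = √1936 = 44
Perimeter = 5 + 3 + 29 + 29 + 44 = 110.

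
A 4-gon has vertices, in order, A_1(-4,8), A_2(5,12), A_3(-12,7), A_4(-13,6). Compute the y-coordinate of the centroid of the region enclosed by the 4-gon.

128/15

Apply the surveyor's formula. First the cross-terms c_i = x_i·y_{i+1} − x_{i+1}·y_i:
  -88, 179, 19, -80  ⇒  2A = 30, A = 15.
Then Σ (y_i + y_{i+1})·c_i = 768, so ȳ = 768 / (6·15) = 128/15.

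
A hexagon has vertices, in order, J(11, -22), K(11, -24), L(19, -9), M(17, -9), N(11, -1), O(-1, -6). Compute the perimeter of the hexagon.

64

|JK| = √((0)² + (-2)²) = √4 = 2
|KL| = √((8)² + (15)²) = √289 = 17
|LM| = √((-2)² + (0)²) = √4 = 2
|MN| = √((-6)² + (8)²) = √100 = 10
|NO| = √((-12)² + (-5)²) = √169 = 13
|OJ| = √((12)² + (-16)²) = √400 = 20
Perimeter = 2 + 17 + 2 + 10 + 13 + 20 = 64.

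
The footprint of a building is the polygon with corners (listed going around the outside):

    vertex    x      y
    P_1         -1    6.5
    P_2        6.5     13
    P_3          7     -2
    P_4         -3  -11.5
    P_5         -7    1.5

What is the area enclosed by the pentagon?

187.375

Apply the shoelace (surveyor's) formula: 2A = Σ (x_i·y_{i+1} − x_{i+1}·y_i), indices taken mod 5.
P_1→P_2: (-1)(13) − (6.5)(6.5) = -55.25
P_2→P_3: (6.5)(-2) − (7)(13) = -104
P_3→P_4: (7)(-11.5) − (-3)(-2) = -86.5
P_4→P_5: (-3)(1.5) − (-7)(-11.5) = -85
P_5→P_1: (-7)(6.5) − (-1)(1.5) = -44
Σ = -374.75
Area = |Σ|/2 = 187.375.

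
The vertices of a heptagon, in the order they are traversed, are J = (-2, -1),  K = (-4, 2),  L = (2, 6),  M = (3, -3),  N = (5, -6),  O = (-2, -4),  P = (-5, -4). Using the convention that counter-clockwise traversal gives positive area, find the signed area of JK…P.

J→K: (-2)(2) − (-4)(-1) = -8
K→L: (-4)(6) − (2)(2) = -28
L→M: (2)(-3) − (3)(6) = -24
M→N: (3)(-6) − (5)(-3) = -3
N→O: (5)(-4) − (-2)(-6) = -32
O→P: (-2)(-4) − (-5)(-4) = -12
P→J: (-5)(-1) − (-2)(-4) = -3
Σ = -110
Signed area = Σ/2 = -55 (negative ⇒ clockwise traversal).

-55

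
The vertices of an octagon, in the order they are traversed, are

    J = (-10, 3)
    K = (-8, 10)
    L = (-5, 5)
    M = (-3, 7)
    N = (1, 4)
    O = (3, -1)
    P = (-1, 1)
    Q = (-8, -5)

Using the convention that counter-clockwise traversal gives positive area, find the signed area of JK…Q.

Apply the shoelace formula: 2A = Σ (x_i·y_{i+1} − x_{i+1}·y_i), indices taken mod 8.
Σ = (-76) + (10) + (-20) + (-19) + (-13) + (2) + (13) + (-74) = -177
Signed area = Σ/2 = -88.5 (negative ⇒ clockwise traversal).

-88.5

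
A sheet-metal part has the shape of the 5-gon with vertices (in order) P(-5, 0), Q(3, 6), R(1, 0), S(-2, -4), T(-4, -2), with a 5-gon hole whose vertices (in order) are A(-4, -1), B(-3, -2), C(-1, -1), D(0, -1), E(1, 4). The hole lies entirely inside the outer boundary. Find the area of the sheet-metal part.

19.5

Outer boundary:
Apply the shoelace (surveyor's) formula: 2A = Σ (x_i·y_{i+1} − x_{i+1}·y_i), indices taken mod 5.
Σ = (-30) + (-6) + (-4) + (-12) + (-10) = -62
Area = |Σ|/2 = 31.
Hole:
Apply Gauss's area formula: 2A = Σ (x_i·y_{i+1} − x_{i+1}·y_i), indices taken mod 5.
Cross-terms: 5, 1, 1, 1, 15  ⇒  Σ = 23
Area = |Σ|/2 = 11.5.
Net area = 31 − 11.5 = 19.5.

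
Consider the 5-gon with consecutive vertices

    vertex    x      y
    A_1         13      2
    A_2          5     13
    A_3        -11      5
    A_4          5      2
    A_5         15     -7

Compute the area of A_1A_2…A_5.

168

Apply the shoelace formula: 2A = Σ (x_i·y_{i+1} − x_{i+1}·y_i), indices taken mod 5.
A_1→A_2: (13)(13) − (5)(2) = 159
A_2→A_3: (5)(5) − (-11)(13) = 168
A_3→A_4: (-11)(2) − (5)(5) = -47
A_4→A_5: (5)(-7) − (15)(2) = -65
A_5→A_1: (15)(2) − (13)(-7) = 121
Σ = 336
Area = |Σ|/2 = 168.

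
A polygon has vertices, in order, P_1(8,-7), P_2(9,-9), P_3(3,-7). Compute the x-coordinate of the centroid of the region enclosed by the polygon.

20/3

Apply the shoelace formula. First the cross-terms c_i = x_i·y_{i+1} − x_{i+1}·y_i:
  -9, -36, 35  ⇒  2A = -10, A = -5.
Then Σ (x_i + x_{i+1})·c_i = -200, so x̄ = -200 / (6·(-5)) = 20/3.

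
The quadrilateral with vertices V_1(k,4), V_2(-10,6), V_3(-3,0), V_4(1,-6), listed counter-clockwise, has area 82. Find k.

The doubled signed area Σ (x_i y_{i+1} − x_{i+1} y_i) is linear in k.
With k=0 it equals 80; the coefficient of k is 12 (from the two edges through V_1).
So 12·k + 80 = 2·82 = 164 ⇒ k = 7.

7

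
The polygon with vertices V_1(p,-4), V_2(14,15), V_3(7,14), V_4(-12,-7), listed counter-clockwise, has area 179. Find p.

Write out the shoelace sum; only the two edges meeting at V_1 involve p:
2·Area = [((-12)·(-4) − p·(-7)) + (p·15 − 14·(-4))] + 210
       = 22·p + 314 = 358
⇒ p = 2.

2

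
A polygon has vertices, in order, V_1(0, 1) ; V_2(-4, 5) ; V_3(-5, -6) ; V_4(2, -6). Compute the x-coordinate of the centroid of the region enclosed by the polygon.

Apply Gauss's area formula. First the cross-terms c_i = x_i·y_{i+1} − x_{i+1}·y_i:
  4, 49, 42, 2  ⇒  2A = 97, A = 48.5.
Then Σ (x_i + x_{i+1})·c_i = -579, so x̄ = -579 / (6·48.5) = -193/97.

-193/97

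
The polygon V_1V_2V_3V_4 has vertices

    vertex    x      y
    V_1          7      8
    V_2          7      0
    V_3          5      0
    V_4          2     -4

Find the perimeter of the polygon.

28

|V_1V_2| = √((0)² + (-8)²) = √64 = 8
|V_2V_3| = √((-2)² + (0)²) = √4 = 2
|V_3V_4| = √((-3)² + (-4)²) = √25 = 5
|V_4V_1| = √((5)² + (12)²) = √169 = 13
Perimeter = 8 + 2 + 5 + 13 = 28.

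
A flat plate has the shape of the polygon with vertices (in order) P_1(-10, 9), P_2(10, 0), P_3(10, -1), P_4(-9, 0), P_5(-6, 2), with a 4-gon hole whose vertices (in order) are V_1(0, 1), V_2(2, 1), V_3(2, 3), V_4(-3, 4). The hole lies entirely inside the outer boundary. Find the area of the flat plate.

72.5

Outer boundary:
Cross-terms: -90, -10, -9, -18, -34  ⇒  Σ = -161
Area = |Σ|/2 = 80.5.
Hole:
Cross-terms: -2, 4, 17, -3  ⇒  Σ = 16
Area = |Σ|/2 = 8.
Net area = 80.5 − 8 = 72.5.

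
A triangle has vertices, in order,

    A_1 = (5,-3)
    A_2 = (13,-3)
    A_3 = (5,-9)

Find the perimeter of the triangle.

|A_1A_2| = √((8)² + (0)²) = √64 = 8
|A_2A_3| = √((-8)² + (-6)²) = √100 = 10
|A_3A_1| = √((0)² + (6)²) = √36 = 6
Perimeter = 8 + 10 + 6 = 24.

24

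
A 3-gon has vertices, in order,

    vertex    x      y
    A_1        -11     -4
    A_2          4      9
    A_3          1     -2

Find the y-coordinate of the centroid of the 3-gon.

1

Apply the surveyor's formula. First the cross-terms c_i = x_i·y_{i+1} − x_{i+1}·y_i:
  -83, -17, -26  ⇒  2A = -126, A = -63.
Then Σ (y_i + y_{i+1})·c_i = -378, so ȳ = -378 / (6·(-63)) = 1.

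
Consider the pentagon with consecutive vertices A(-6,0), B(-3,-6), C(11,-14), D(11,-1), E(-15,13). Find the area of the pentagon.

246.5

Apply the shoelace formula: 2A = Σ (x_i·y_{i+1} − x_{i+1}·y_i), indices taken mod 5.
A→B: (-6)(-6) − (-3)(0) = 36
B→C: (-3)(-14) − (11)(-6) = 108
C→D: (11)(-1) − (11)(-14) = 143
D→E: (11)(13) − (-15)(-1) = 128
E→A: (-15)(0) − (-6)(13) = 78
Σ = 493
Area = |Σ|/2 = 246.5.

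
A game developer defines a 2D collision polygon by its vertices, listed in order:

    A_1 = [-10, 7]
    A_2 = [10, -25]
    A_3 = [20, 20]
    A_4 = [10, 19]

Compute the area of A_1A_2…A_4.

660

A_1→A_2: (-10)(-25) − (10)(7) = 180
A_2→A_3: (10)(20) − (20)(-25) = 700
A_3→A_4: (20)(19) − (10)(20) = 180
A_4→A_1: (10)(7) − (-10)(19) = 260
Σ = 1320
Area = |Σ|/2 = 660.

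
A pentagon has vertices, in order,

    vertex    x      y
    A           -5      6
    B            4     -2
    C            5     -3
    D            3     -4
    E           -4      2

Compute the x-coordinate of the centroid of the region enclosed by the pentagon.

-44/153

Apply the surveyor's formula. First the cross-terms c_i = x_i·y_{i+1} − x_{i+1}·y_i:
  -14, -2, -11, -10, -14  ⇒  2A = -51, A = -25.5.
Then Σ (x_i + x_{i+1})·c_i = 44, so x̄ = 44 / (6·(-25.5)) = -44/153.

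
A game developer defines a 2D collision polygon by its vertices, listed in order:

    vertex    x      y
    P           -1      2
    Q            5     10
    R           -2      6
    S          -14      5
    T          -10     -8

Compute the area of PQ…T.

119

Σ = (-20) + (50) + (74) + (162) + (-28) = 238
Area = |Σ|/2 = 119.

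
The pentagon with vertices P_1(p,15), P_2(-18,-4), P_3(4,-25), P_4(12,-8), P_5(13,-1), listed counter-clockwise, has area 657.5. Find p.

The doubled signed area Σ (x_i y_{i+1} − x_{i+1} y_i) is linear in p.
With p=0 it equals 1291; the coefficient of p is -3 (from the two edges through P_1).
So -3·p + 1291 = 2·657.5 = 1315 ⇒ p = -8.

-8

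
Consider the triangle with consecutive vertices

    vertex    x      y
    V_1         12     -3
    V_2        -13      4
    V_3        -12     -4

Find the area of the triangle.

Σ = (9) + (100) + (84) = 193
Area = |Σ|/2 = 96.5.

96.5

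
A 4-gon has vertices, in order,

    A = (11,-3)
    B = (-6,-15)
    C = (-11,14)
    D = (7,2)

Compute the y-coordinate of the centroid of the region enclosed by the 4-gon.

Apply the surveyor's formula. First the cross-terms c_i = x_i·y_{i+1} − x_{i+1}·y_i:
  -183, -249, -120, -43  ⇒  2A = -595, A = -297.5.
Then Σ (y_i + y_{i+1})·c_i = 1666, so ȳ = 1666 / (6·(-297.5)) = -14/15.

-14/15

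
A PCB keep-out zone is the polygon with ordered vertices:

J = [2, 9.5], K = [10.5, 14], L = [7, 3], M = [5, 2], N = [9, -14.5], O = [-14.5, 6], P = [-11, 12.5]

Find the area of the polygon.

Apply the shoelace (surveyor's) formula: 2A = Σ (x_i·y_{i+1} − x_{i+1}·y_i), indices taken mod 7.
Σ = (-71.75) + (-66.5) + (-1) + (-90.5) + (-156.25) + (-115.25) + (-129.5) = -630.75
Area = |Σ|/2 = 315.375.

315.375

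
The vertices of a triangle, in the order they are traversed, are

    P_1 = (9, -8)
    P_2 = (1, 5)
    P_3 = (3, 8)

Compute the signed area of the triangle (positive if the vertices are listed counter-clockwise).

Apply the shoelace formula: 2A = Σ (x_i·y_{i+1} − x_{i+1}·y_i), indices taken mod 3.
Cross-terms: 53, -7, -96  ⇒  Σ = -50
Signed area = Σ/2 = -25 (negative ⇒ clockwise traversal).

-25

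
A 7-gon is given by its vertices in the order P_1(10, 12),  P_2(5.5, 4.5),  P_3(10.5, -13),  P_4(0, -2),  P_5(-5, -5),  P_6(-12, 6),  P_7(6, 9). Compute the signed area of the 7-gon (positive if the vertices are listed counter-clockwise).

Cross-terms: -21, -118.75, -21, -10, -90, -144, -18  ⇒  Σ = -422.75
Signed area = Σ/2 = -211.375 (negative ⇒ clockwise traversal).

-211.375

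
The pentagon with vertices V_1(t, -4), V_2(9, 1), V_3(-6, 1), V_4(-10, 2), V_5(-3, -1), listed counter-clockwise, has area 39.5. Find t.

1

The doubled signed area Σ (x_i y_{i+1} − x_{i+1} y_i) is linear in t.
With t=0 it equals 77; the coefficient of t is 2 (from the two edges through V_1).
So 2·t + 77 = 2·39.5 = 79 ⇒ t = 1.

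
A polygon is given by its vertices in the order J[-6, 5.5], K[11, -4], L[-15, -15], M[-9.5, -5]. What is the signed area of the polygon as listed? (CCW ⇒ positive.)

Apply the surveyor's formula: 2A = Σ (x_i·y_{i+1} − x_{i+1}·y_i), indices taken mod 4.
Σ = (-36.5) + (-225) + (-67.5) + (-82.25) = -411.25
Signed area = Σ/2 = -205.625 (negative ⇒ clockwise traversal).

-205.625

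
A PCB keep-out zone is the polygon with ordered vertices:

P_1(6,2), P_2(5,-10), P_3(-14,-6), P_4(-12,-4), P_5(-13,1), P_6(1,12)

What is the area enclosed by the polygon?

273.5

Apply Gauss's area formula: 2A = Σ (x_i·y_{i+1} − x_{i+1}·y_i), indices taken mod 6.
Σ = (-70) + (-170) + (-16) + (-64) + (-157) + (-70) = -547
Area = |Σ|/2 = 273.5.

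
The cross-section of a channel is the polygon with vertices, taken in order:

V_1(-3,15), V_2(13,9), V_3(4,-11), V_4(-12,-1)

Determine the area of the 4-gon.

360

Apply the shoelace (surveyor's) formula: 2A = Σ (x_i·y_{i+1} − x_{i+1}·y_i), indices taken mod 4.
Σ = (-222) + (-179) + (-136) + (-183) = -720
Area = |Σ|/2 = 360.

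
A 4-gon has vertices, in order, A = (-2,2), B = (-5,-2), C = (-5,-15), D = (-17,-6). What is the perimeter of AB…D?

|AB| = √((-3)² + (-4)²) = √25 = 5
|BC| = √((0)² + (-13)²) = √169 = 13
|CD| = √((-12)² + (9)²) = √225 = 15
|DA| = √((15)² + (8)²) = √289 = 17
Perimeter = 5 + 13 + 15 + 17 = 50.

50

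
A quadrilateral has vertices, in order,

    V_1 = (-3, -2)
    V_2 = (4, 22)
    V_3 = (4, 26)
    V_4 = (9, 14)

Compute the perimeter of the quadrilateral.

62

|V_1V_2| = √((7)² + (24)²) = √625 = 25
|V_2V_3| = √((0)² + (4)²) = √16 = 4
|V_3V_4| = √((5)² + (-12)²) = √169 = 13
|V_4V_1| = √((-12)² + (-16)²) = √400 = 20
Perimeter = 25 + 4 + 13 + 20 = 62.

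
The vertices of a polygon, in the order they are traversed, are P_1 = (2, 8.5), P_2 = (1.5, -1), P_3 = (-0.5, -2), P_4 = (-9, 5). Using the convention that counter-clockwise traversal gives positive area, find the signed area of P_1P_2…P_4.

-62.625

Apply the shoelace formula: 2A = Σ (x_i·y_{i+1} − x_{i+1}·y_i), indices taken mod 4.
P_1→P_2: (2)(-1) − (1.5)(8.5) = -14.75
P_2→P_3: (1.5)(-2) − (-0.5)(-1) = -3.5
P_3→P_4: (-0.5)(5) − (-9)(-2) = -20.5
P_4→P_1: (-9)(8.5) − (2)(5) = -86.5
Σ = -125.25
Signed area = Σ/2 = -62.625 (negative ⇒ clockwise traversal).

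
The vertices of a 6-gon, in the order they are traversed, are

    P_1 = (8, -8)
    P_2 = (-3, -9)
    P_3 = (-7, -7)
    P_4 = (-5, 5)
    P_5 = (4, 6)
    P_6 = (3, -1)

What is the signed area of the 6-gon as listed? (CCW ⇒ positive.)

-148

Apply the shoelace (surveyor's) formula: 2A = Σ (x_i·y_{i+1} − x_{i+1}·y_i), indices taken mod 6.
Σ = (-96) + (-42) + (-70) + (-50) + (-22) + (-16) = -296
Signed area = Σ/2 = -148 (negative ⇒ clockwise traversal).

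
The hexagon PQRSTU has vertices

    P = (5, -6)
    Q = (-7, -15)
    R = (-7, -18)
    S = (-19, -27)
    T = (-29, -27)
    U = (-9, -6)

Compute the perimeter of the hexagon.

86

|PQ| = √((-12)² + (-9)²) = √225 = 15
|QR| = √((0)² + (-3)²) = √9 = 3
|RS| = √((-12)² + (-9)²) = √225 = 15
|ST| = √((-10)² + (0)²) = √100 = 10
|TU| = √((20)² + (21)²) = √841 = 29
|UP| = √((14)² + (0)²) = √196 = 14
Perimeter = 15 + 3 + 15 + 10 + 29 + 14 = 86.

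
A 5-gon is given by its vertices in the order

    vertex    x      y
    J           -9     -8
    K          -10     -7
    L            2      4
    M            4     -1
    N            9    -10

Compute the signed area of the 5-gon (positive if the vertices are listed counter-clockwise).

Apply the surveyor's formula: 2A = Σ (x_i·y_{i+1} − x_{i+1}·y_i), indices taken mod 5.
Σ = (-17) + (-26) + (-18) + (-31) + (-162) = -254
Signed area = Σ/2 = -127 (negative ⇒ clockwise traversal).

-127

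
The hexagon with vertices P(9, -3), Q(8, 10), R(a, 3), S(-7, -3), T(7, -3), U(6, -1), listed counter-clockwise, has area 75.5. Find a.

The doubled signed area Σ (x_i y_{i+1} − x_{i+1} y_i) is linear in a.
With a=0 it equals 203; the coefficient of a is -13 (from the two edges through R).
So -13·a + 203 = 2·75.5 = 151 ⇒ a = 4.

4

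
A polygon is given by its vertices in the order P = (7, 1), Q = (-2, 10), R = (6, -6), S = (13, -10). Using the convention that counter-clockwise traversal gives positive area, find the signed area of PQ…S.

Apply the shoelace (surveyor's) formula: 2A = Σ (x_i·y_{i+1} − x_{i+1}·y_i), indices taken mod 4.
Σ = (72) + (-48) + (18) + (83) = 125
Signed area = Σ/2 = 62.5 (positive ⇒ counter-clockwise traversal).

62.5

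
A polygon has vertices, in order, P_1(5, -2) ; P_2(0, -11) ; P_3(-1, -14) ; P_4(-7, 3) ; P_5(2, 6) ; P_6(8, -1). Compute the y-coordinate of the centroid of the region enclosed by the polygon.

-121/69

Apply Gauss's area formula. First the cross-terms c_i = x_i·y_{i+1} − x_{i+1}·y_i:
  -55, -11, -101, -48, -50, -11  ⇒  2A = -276, A = -138.
Then Σ (y_i + y_{i+1})·c_i = 1452, so ȳ = 1452 / (6·(-138)) = -121/69.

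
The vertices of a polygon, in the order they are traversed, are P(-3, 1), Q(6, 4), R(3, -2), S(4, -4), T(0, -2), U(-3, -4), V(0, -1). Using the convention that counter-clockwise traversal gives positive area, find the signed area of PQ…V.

Apply the surveyor's formula: 2A = Σ (x_i·y_{i+1} − x_{i+1}·y_i), indices taken mod 7.
Cross-terms: -18, -24, -4, -8, -6, 3, -3  ⇒  Σ = -60
Signed area = Σ/2 = -30 (negative ⇒ clockwise traversal).

-30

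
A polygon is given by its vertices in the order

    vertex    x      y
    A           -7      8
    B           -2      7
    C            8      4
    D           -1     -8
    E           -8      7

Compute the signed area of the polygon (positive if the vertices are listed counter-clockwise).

-121.5

Apply the surveyor's formula: 2A = Σ (x_i·y_{i+1} − x_{i+1}·y_i), indices taken mod 5.
Σ = (-33) + (-64) + (-60) + (-71) + (-15) = -243
Signed area = Σ/2 = -121.5 (negative ⇒ clockwise traversal).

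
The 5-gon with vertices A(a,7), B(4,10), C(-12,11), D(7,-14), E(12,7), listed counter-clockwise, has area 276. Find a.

8

The doubled signed area Σ (x_i y_{i+1} − x_{i+1} y_i) is linear in a.
With a=0 it equals 528; the coefficient of a is 3 (from the two edges through A).
So 3·a + 528 = 2·276 = 552 ⇒ a = 8.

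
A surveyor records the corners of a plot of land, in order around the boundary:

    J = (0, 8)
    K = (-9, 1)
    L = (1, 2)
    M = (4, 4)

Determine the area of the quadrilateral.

40.5

Apply the shoelace formula: 2A = Σ (x_i·y_{i+1} − x_{i+1}·y_i), indices taken mod 4.
Cross-terms: 72, -19, -4, 32  ⇒  Σ = 81
Area = |Σ|/2 = 40.5.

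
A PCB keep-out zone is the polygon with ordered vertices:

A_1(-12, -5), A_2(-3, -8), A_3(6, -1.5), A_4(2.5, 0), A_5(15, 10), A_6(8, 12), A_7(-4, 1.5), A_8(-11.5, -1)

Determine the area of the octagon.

Σ = (81) + (52.5) + (3.75) + (25) + (100) + (60) + (21.25) + (45.5) = 389
Area = |Σ|/2 = 194.5.

194.5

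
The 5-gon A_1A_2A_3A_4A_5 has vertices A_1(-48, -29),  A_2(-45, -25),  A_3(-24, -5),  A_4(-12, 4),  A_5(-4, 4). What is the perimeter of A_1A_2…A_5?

112

|A_1A_2| = √((3)² + (4)²) = √25 = 5
|A_2A_3| = √((21)² + (20)²) = √841 = 29
|A_3A_4| = √((12)² + (9)²) = √225 = 15
|A_4A_5| = √((8)² + (0)²) = √64 = 8
|A_5A_1| = √((-44)² + (-33)²) = √3025 = 55
Perimeter = 5 + 29 + 15 + 8 + 55 = 112.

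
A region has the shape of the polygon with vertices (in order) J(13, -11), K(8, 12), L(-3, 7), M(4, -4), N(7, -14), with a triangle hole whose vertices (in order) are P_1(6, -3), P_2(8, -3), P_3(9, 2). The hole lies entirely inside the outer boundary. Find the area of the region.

Outer boundary:
Apply the shoelace formula: 2A = Σ (x_i·y_{i+1} − x_{i+1}·y_i), indices taken mod 5.
J→K: (13)(12) − (8)(-11) = 244
K→L: (8)(7) − (-3)(12) = 92
L→M: (-3)(-4) − (4)(7) = -16
M→N: (4)(-14) − (7)(-4) = -28
N→J: (7)(-11) − (13)(-14) = 105
Σ = 397
Area = |Σ|/2 = 198.5.
Hole:
Apply the shoelace (surveyor's) formula: 2A = Σ (x_i·y_{i+1} − x_{i+1}·y_i), indices taken mod 3.
Σ = (6) + (43) + (-39) = 10
Area = |Σ|/2 = 5.
Net area = 198.5 − 5 = 193.5.

193.5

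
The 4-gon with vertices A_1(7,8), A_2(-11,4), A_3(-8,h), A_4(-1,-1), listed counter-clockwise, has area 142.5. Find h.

-13

The doubled signed area Σ (x_i y_{i+1} − x_{i+1} y_i) is linear in h.
With h=0 it equals 155; the coefficient of h is -10 (from the two edges through A_3).
So -10·h + 155 = 2·142.5 = 285 ⇒ h = -13.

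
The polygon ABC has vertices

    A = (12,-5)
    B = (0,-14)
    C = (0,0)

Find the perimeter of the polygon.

42

|AB| = √((-12)² + (-9)²) = √225 = 15
|BC| = √((0)² + (14)²) = √196 = 14
|CA| = √((12)² + (-5)²) = √169 = 13
Perimeter = 15 + 14 + 13 = 42.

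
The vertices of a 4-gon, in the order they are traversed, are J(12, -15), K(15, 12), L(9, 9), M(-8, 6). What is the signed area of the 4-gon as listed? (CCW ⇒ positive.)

285

Apply Gauss's area formula: 2A = Σ (x_i·y_{i+1} − x_{i+1}·y_i), indices taken mod 4.
J→K: (12)(12) − (15)(-15) = 369
K→L: (15)(9) − (9)(12) = 27
L→M: (9)(6) − (-8)(9) = 126
M→J: (-8)(-15) − (12)(6) = 48
Σ = 570
Signed area = Σ/2 = 285 (positive ⇒ counter-clockwise traversal).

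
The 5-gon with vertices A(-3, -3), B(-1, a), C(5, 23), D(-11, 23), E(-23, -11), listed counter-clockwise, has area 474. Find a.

10

Write out the shoelace sum; only the two edges meeting at B involve a:
2·Area = [((-3)·a − (-1)·(-3)) + ((-1)·23 − 5·a)] + 1054
       = -8·a + 1028 = 948
⇒ a = 10.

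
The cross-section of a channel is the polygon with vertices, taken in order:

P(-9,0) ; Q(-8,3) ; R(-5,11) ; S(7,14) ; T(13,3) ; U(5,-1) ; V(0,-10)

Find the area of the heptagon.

288

Σ = (-27) + (-73) + (-147) + (-161) + (-28) + (-50) + (-90) = -576
Area = |Σ|/2 = 288.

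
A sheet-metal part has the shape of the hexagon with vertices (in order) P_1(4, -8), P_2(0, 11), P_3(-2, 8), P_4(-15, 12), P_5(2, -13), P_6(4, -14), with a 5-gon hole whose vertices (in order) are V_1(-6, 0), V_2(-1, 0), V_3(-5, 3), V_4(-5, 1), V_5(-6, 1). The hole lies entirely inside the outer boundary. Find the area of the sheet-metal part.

Outer boundary:
P_1→P_2: (4)(11) − (0)(-8) = 44
P_2→P_3: (0)(8) − (-2)(11) = 22
P_3→P_4: (-2)(12) − (-15)(8) = 96
P_4→P_5: (-15)(-13) − (2)(12) = 171
P_5→P_6: (2)(-14) − (4)(-13) = 24
P_6→P_1: (4)(-8) − (4)(-14) = 24
Σ = 381
Area = |Σ|/2 = 190.5.
Hole:
Σ = (0) + (-3) + (10) + (1) + (6) = 14
Area = |Σ|/2 = 7.
Net area = 190.5 − 7 = 183.5.

183.5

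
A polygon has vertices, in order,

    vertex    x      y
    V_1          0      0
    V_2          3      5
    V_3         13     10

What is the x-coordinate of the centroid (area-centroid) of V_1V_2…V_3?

Apply Gauss's area formula. First the cross-terms c_i = x_i·y_{i+1} − x_{i+1}·y_i:
  0, -35, 0  ⇒  2A = -35, A = -17.5.
Then Σ (x_i + x_{i+1})·c_i = -560, so x̄ = -560 / (6·(-17.5)) = 16/3.

16/3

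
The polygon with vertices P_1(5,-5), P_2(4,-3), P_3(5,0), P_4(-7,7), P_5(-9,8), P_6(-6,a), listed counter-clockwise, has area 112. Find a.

Write out the shoelace sum; only the two edges meeting at P_6 involve a:
2·Area = [((-9)·a − (-6)·8) + ((-6)·(-5) − 5·a)] + 62
       = -14·a + 140 = 224
⇒ a = -6.

-6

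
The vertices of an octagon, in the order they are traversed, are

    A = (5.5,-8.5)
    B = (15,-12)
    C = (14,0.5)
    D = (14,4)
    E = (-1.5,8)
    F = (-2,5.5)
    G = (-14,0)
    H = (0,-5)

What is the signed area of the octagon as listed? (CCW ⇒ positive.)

Σ = (61.5) + (175.5) + (49) + (118) + (7.75) + (77) + (70) + (27.5) = 586.25
Signed area = Σ/2 = 293.125 (positive ⇒ counter-clockwise traversal).

293.125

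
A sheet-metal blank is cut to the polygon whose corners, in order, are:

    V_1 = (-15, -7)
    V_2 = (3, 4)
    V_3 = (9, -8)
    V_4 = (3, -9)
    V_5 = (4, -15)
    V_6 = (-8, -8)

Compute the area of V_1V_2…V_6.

Apply Gauss's area formula: 2A = Σ (x_i·y_{i+1} − x_{i+1}·y_i), indices taken mod 6.
Σ = (-39) + (-60) + (-57) + (-9) + (-152) + (-64) = -381
Area = |Σ|/2 = 190.5.

190.5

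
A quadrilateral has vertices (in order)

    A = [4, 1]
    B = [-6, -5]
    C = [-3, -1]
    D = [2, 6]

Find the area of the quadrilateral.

A→B: (4)(-5) − (-6)(1) = -14
B→C: (-6)(-1) − (-3)(-5) = -9
C→D: (-3)(6) − (2)(-1) = -16
D→A: (2)(1) − (4)(6) = -22
Σ = -61
Area = |Σ|/2 = 30.5.

30.5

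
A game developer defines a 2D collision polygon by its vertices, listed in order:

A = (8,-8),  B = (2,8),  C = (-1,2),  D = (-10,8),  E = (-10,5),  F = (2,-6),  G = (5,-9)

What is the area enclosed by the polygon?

Apply the surveyor's formula: 2A = Σ (x_i·y_{i+1} − x_{i+1}·y_i), indices taken mod 7.
Cross-terms: 80, 12, 12, 30, 50, 12, 32  ⇒  Σ = 228
Area = |Σ|/2 = 114.

114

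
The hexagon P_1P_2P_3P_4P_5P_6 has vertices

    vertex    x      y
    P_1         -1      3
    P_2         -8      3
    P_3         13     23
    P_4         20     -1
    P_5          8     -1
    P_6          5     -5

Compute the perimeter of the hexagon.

88

|P_1P_2| = √((-7)² + (0)²) = √49 = 7
|P_2P_3| = √((21)² + (20)²) = √841 = 29
|P_3P_4| = √((7)² + (-24)²) = √625 = 25
|P_4P_5| = √((-12)² + (0)²) = √144 = 12
|P_5P_6| = √((-3)² + (-4)²) = √25 = 5
|P_6P_1| = √((-6)² + (8)²) = √100 = 10
Perimeter = 7 + 29 + 25 + 12 + 5 + 10 = 88.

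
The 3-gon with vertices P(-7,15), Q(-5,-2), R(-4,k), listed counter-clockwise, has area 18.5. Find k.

The doubled signed area Σ (x_i y_{i+1} − x_{i+1} y_i) is linear in k.
With k=0 it equals 21; the coefficient of k is 2 (from the two edges through R).
So 2·k + 21 = 2·18.5 = 37 ⇒ k = 8.

8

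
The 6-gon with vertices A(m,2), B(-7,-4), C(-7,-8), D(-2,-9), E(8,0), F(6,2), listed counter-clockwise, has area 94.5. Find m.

Write out the shoelace sum; only the two edges meeting at A involve m:
2·Area = [(6·2 − m·2) + (m·(-4) − (-7)·2)] + 163
       = -6·m + 189 = 189
⇒ m = 0.

0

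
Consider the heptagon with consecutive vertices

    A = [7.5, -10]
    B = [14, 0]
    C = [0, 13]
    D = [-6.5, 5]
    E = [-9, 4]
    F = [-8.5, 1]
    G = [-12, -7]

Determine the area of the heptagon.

Apply Gauss's area formula: 2A = Σ (x_i·y_{i+1} − x_{i+1}·y_i), indices taken mod 7.
Σ = (140) + (182) + (84.5) + (19) + (25) + (71.5) + (172.5) = 694.5
Area = |Σ|/2 = 347.25.

347.25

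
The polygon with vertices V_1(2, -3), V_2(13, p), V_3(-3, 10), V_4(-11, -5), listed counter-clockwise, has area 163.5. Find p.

-2

The doubled signed area Σ (x_i y_{i+1} − x_{i+1} y_i) is linear in p.
With p=0 it equals 337; the coefficient of p is 5 (from the two edges through V_2).
So 5·p + 337 = 2·163.5 = 327 ⇒ p = -2.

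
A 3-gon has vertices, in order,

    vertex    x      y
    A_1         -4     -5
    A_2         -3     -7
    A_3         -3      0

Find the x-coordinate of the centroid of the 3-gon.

Apply the surveyor's formula. First the cross-terms c_i = x_i·y_{i+1} − x_{i+1}·y_i:
  13, -21, 15  ⇒  2A = 7, A = 3.5.
Then Σ (x_i + x_{i+1})·c_i = -70, so x̄ = -70 / (6·3.5) = -10/3.

-10/3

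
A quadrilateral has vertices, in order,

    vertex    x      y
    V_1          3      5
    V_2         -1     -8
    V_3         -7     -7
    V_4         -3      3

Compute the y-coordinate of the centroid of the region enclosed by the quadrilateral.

-128/67

Apply the shoelace (surveyor's) formula. First the cross-terms c_i = x_i·y_{i+1} − x_{i+1}·y_i:
  -19, -49, -42, -24  ⇒  2A = -134, A = -67.
Then Σ (y_i + y_{i+1})·c_i = 768, so ȳ = 768 / (6·(-67)) = -128/67.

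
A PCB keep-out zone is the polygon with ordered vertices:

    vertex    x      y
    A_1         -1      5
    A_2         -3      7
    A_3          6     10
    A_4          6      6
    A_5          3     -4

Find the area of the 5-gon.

59.5

Apply the shoelace formula: 2A = Σ (x_i·y_{i+1} − x_{i+1}·y_i), indices taken mod 5.
Σ = (8) + (-72) + (-24) + (-42) + (11) = -119
Area = |Σ|/2 = 59.5.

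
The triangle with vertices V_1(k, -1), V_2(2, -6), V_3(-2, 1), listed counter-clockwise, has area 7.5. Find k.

-3

Write out the shoelace sum; only the two edges meeting at V_1 involve k:
2·Area = [((-2)·(-1) − k·1) + (k·(-6) − 2·(-1))] + -10
       = -7·k + -6 = 15
⇒ k = -3.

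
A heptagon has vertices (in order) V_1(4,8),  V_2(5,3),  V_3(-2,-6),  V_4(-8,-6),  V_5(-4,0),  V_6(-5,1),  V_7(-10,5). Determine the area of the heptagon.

V_1→V_2: (4)(3) − (5)(8) = -28
V_2→V_3: (5)(-6) − (-2)(3) = -24
V_3→V_4: (-2)(-6) − (-8)(-6) = -36
V_4→V_5: (-8)(0) − (-4)(-6) = -24
V_5→V_6: (-4)(1) − (-5)(0) = -4
V_6→V_7: (-5)(5) − (-10)(1) = -15
V_7→V_1: (-10)(8) − (4)(5) = -100
Σ = -231
Area = |Σ|/2 = 115.5.

115.5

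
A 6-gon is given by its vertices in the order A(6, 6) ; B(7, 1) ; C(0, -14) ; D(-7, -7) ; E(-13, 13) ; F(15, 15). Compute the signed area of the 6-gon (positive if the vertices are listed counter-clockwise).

-402

Apply the shoelace formula: 2A = Σ (x_i·y_{i+1} − x_{i+1}·y_i), indices taken mod 6.
Cross-terms: -36, -98, -98, -182, -390, 0  ⇒  Σ = -804
Signed area = Σ/2 = -402 (negative ⇒ clockwise traversal).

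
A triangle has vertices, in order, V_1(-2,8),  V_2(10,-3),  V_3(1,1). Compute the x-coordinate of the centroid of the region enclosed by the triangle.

3

Apply Gauss's area formula. First the cross-terms c_i = x_i·y_{i+1} − x_{i+1}·y_i:
  -74, 13, 10  ⇒  2A = -51, A = -25.5.
Then Σ (x_i + x_{i+1})·c_i = -459, so x̄ = -459 / (6·(-25.5)) = 3.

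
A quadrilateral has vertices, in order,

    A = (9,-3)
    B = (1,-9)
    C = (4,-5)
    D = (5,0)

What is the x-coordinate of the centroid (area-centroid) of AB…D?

Apply the shoelace formula. First the cross-terms c_i = x_i·y_{i+1} − x_{i+1}·y_i:
  -78, 31, 25, -15  ⇒  2A = -37, A = -18.5.
Then Σ (x_i + x_{i+1})·c_i = -610, so x̄ = -610 / (6·(-18.5)) = 610/111.

610/111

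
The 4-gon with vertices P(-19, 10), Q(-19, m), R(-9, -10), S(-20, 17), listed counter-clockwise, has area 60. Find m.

3

The doubled signed area Σ (x_i y_{i+1} − x_{i+1} y_i) is linear in m.
With m=0 it equals 150; the coefficient of m is -10 (from the two edges through Q).
So -10·m + 150 = 2·60 = 120 ⇒ m = 3.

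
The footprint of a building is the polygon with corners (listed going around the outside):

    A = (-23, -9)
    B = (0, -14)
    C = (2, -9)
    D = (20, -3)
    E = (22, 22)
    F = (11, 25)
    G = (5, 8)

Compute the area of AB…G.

Cross-terms: 322, 28, 174, 506, 308, -37, 139  ⇒  Σ = 1440
Area = |Σ|/2 = 720.

720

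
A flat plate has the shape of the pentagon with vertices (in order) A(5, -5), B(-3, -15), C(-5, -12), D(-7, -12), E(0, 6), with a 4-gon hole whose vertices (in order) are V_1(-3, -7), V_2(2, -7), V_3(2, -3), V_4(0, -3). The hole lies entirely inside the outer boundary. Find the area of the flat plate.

98.5

Outer boundary:
Apply Gauss's area formula: 2A = Σ (x_i·y_{i+1} − x_{i+1}·y_i), indices taken mod 5.
A→B: (5)(-15) − (-3)(-5) = -90
B→C: (-3)(-12) − (-5)(-15) = -39
C→D: (-5)(-12) − (-7)(-12) = -24
D→E: (-7)(6) − (0)(-12) = -42
E→A: (0)(-5) − (5)(6) = -30
Σ = -225
Area = |Σ|/2 = 112.5.
Hole:
Apply the shoelace formula: 2A = Σ (x_i·y_{i+1} − x_{i+1}·y_i), indices taken mod 4.
Σ = (35) + (8) + (-6) + (-9) = 28
Area = |Σ|/2 = 14.
Net area = 112.5 − 14 = 98.5.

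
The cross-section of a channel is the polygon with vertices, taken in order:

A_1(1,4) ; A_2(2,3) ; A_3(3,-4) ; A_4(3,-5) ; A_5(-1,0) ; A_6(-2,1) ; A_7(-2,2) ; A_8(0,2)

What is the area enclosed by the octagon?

Cross-terms: -5, -17, -3, -5, -1, -2, -4, -2  ⇒  Σ = -39
Area = |Σ|/2 = 19.5.

19.5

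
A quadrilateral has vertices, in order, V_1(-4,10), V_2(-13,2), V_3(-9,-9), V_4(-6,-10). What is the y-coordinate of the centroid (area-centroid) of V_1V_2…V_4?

-55/193

Apply the surveyor's formula. First the cross-terms c_i = x_i·y_{i+1} − x_{i+1}·y_i:
  122, 135, 36, -100  ⇒  2A = 193, A = 96.5.
Then Σ (y_i + y_{i+1})·c_i = -165, so ȳ = -165 / (6·96.5) = -55/193.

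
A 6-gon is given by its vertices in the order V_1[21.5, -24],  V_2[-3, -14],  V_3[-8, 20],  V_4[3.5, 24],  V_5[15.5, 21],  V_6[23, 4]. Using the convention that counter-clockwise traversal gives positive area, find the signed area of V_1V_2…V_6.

-1082.25

Apply the surveyor's formula: 2A = Σ (x_i·y_{i+1} − x_{i+1}·y_i), indices taken mod 6.
Σ = (-373) + (-172) + (-262) + (-298.5) + (-421) + (-638) = -2164.5
Signed area = Σ/2 = -1082.25 (negative ⇒ clockwise traversal).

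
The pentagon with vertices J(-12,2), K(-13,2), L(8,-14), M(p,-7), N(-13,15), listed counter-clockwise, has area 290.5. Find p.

14

The doubled signed area Σ (x_i y_{i+1} − x_{i+1} y_i) is linear in p.
With p=0 it equals 175; the coefficient of p is 29 (from the two edges through M).
So 29·p + 175 = 2·290.5 = 581 ⇒ p = 14.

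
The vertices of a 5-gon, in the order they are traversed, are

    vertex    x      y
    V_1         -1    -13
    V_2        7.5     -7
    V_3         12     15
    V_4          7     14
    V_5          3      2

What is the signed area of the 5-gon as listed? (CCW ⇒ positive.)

149.5

Apply the shoelace formula: 2A = Σ (x_i·y_{i+1} − x_{i+1}·y_i), indices taken mod 5.
V_1→V_2: (-1)(-7) − (7.5)(-13) = 104.5
V_2→V_3: (7.5)(15) − (12)(-7) = 196.5
V_3→V_4: (12)(14) − (7)(15) = 63
V_4→V_5: (7)(2) − (3)(14) = -28
V_5→V_1: (3)(-13) − (-1)(2) = -37
Σ = 299
Signed area = Σ/2 = 149.5 (positive ⇒ counter-clockwise traversal).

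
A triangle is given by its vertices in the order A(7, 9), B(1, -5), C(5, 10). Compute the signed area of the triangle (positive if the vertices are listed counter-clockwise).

A→B: (7)(-5) − (1)(9) = -44
B→C: (1)(10) − (5)(-5) = 35
C→A: (5)(9) − (7)(10) = -25
Σ = -34
Signed area = Σ/2 = -17 (negative ⇒ clockwise traversal).

-17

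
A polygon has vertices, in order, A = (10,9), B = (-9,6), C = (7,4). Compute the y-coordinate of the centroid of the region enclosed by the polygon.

Apply the shoelace (surveyor's) formula. First the cross-terms c_i = x_i·y_{i+1} − x_{i+1}·y_i:
  141, -78, 23  ⇒  2A = 86, A = 43.
Then Σ (y_i + y_{i+1})·c_i = 1634, so ȳ = 1634 / (6·43) = 19/3.

19/3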